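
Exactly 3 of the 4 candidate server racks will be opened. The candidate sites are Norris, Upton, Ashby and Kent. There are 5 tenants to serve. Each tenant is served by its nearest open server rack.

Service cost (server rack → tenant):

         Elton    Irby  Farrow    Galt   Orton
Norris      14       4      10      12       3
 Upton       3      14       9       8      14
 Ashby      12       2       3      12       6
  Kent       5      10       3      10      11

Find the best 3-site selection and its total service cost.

Choose Norris, Upton and Ashby; total service cost 19.

With exactly 3 open, each tenant uses its cheapest among the chosen.
{Norris, Upton, Ashby}: Elton→Upton 3, Irby→Ashby 2, Farrow→Ashby 3, Galt→Upton 8, Orton→Norris 3. Service cost 19.
{Norris, Upton, Kent}: service cost 21
{Upton, Ashby, Kent}: service cost 22
Among all 4 size-3 choices, {Norris, Upton, Ashby} is lowest.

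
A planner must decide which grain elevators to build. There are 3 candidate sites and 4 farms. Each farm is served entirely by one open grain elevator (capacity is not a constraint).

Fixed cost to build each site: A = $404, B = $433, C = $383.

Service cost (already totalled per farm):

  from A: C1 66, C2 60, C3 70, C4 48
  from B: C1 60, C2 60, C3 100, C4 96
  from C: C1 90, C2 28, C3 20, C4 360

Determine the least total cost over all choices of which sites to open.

For any fixed open set, each farm goes to its cheapest open site; total = fixed + service.
{A}: C1→A 66, C2→A 60, C3→A 70, C4→A 48. Service 244; fixed 404; total 648.
{B}: C1→B 60, C2→B 60, C3→B 100, C4→B 96. Service 316; fixed 433; total 749.
{C}: service 498 + fixed 383 = 881
{A, B, C}: service 156 + fixed 1220 = 1376
No other subset beats 648.

Minimum total cost: 648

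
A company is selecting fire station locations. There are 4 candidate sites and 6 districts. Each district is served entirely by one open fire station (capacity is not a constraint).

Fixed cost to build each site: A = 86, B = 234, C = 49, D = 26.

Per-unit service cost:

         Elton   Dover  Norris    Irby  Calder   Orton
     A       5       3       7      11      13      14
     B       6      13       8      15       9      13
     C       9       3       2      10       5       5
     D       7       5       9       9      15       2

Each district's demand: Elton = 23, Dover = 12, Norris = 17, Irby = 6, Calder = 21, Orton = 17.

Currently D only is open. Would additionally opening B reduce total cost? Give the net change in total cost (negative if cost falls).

No — net change +68 (cost rises by 68).

Current service cost with {D}: 777.
Adding B: each district re-picks its cheapest; new service cost 611, saving 166.
Extra fixed cost: 234. Net change = 234 − 166 = 68.
(Totals: 803 → 871.)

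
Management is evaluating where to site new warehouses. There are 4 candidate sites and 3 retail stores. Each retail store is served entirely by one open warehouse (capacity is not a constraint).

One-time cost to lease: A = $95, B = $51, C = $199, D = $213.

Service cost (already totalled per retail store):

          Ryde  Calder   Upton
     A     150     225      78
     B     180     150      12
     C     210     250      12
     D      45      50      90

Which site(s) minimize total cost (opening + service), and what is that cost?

For any fixed open set, each retail store goes to its cheapest open site; total = fixed + service.
{B, D}: Ryde→D 45, Calder→D 50, Upton→B 12. Service 107; fixed 264; total 371.
{B}: service 342 + fixed 51 = 393
{D}: service 185 + fixed 213 = 398
{A, B, C, D}: Ryde→D 45, Calder→D 50, Upton→B 12. Service 107; fixed 558; total 665.
No other subset beats 371.

Open B and D; minimum total cost 371.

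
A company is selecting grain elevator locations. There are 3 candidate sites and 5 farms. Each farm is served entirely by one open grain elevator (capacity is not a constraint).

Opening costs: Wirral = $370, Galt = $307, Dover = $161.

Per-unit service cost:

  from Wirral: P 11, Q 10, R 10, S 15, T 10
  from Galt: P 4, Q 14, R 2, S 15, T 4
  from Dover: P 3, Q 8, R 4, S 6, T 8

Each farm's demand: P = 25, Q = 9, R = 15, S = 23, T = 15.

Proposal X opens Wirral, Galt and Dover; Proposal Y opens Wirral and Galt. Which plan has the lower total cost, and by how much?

Proposal X: {Wirral, Galt, Dover}: P→Dover 3·25=75, Q→Dover 8·9=72, R→Galt 2·15=30, S→Dover 6·23=138, T→Galt 4·15=60. Service 375; fixed 838; total 1213.
Proposal Y: {Wirral, Galt}: P→Galt 4·25=100, Q→Wirral 10·9=90, R→Galt 2·15=30, S→Wirral 15·23=345, T→Galt 4·15=60. Service 625; fixed 677; total 1302.
Difference: |1213 − 1302| = 89.

Proposal X is cheaper by 89.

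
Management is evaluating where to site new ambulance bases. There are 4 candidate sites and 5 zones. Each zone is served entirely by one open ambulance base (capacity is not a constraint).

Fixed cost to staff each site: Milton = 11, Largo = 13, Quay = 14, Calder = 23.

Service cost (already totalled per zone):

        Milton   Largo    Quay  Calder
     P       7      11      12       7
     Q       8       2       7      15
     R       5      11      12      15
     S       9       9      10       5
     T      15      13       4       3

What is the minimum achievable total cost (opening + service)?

Minimum total cost: 55

For any fixed open set, each zone goes to its cheapest open site; total = fixed + service.
{Milton}: P→Milton 7, Q→Milton 8, R→Milton 5, S→Milton 9, T→Milton 15. Service 44; fixed 11; total 55.
{Milton, Quay}: P→Milton 7, Q→Quay 7, R→Milton 5, S→Milton 9, T→Quay 4. Service 32; fixed 25; total 57.
{Largo}: service 46 + fixed 13 = 59
{Milton, Largo, Quay, Calder}: service 22 + fixed 61 = 83
No other subset beats 55.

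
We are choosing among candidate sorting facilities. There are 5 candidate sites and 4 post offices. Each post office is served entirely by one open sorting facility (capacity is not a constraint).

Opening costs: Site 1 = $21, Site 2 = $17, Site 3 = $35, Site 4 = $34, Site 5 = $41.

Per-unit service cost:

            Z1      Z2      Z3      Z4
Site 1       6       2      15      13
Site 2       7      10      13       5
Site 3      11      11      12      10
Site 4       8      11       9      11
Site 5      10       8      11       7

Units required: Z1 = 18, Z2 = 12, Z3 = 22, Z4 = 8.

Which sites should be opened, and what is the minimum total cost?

For any fixed open set, each post office goes to its cheapest open site; total = fixed + service.
{Site 1, Site 2, Site 4}: Z1→Site 1 6·18=108, Z2→Site 1 2·12=24, Z3→Site 4 9·22=198, Z4→Site 2 5·8=40. Service 370; fixed 72; total 442.
{Site 1, Site 4}: service 418 + fixed 55 = 473
{Site 1, Site 2, Site 3, Site 4}: service 370 + fixed 107 = 477
{Site 1, Site 2, Site 3, Site 4, Site 5}: Z1→Site 1 6·18=108, Z2→Site 1 2·12=24, Z3→Site 4 9·22=198, Z4→Site 2 5·8=40. Service 370; fixed 148; total 518.
No other subset beats 442.

Open Site 1, Site 2 and Site 4; minimum total cost 442.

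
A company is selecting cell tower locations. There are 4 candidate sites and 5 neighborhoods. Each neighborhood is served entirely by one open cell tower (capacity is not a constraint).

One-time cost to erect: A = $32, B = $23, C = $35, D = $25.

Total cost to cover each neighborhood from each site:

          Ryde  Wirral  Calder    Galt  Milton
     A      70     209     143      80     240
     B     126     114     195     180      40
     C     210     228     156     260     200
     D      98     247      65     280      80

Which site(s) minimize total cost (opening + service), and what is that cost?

For any fixed open set, each neighborhood goes to its cheapest open site; total = fixed + service.
{A, B, D}: Ryde→A 70, Wirral→B 114, Calder→D 65, Galt→A 80, Milton→B 40. Service 369; fixed 80; total 449.
{A, B, C, D}: service 369 + fixed 115 = 484
{A, B}: service 447 + fixed 55 = 502
{B}: Ryde→B 126, Wirral→B 114, Calder→B 195, Galt→B 180, Milton→B 40. Service 655; fixed 23; total 678.
No other subset beats 449.

Open A, B and D; minimum total cost 449.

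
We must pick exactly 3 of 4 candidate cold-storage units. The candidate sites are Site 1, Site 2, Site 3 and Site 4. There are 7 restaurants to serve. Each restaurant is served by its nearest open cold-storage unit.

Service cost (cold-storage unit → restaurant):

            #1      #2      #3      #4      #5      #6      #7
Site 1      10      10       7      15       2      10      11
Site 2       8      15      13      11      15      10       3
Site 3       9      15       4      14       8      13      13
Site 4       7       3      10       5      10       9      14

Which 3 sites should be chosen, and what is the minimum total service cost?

With exactly 3 open, each restaurant uses its cheapest among the chosen.
{Site 1, Site 2, Site 4}: #1→Site 4 7, #2→Site 4 3, #3→Site 1 7, #4→Site 4 5, #5→Site 1 2, #6→Site 4 9, #7→Site 2 3. Service cost 36.
{Site 2, Site 3, Site 4}: service cost 39
{Site 1, Site 3, Site 4}: service cost 41
Among all 4 size-3 choices, {Site 1, Site 2, Site 4} is lowest.

Choose Site 1, Site 2 and Site 4; total service cost 36.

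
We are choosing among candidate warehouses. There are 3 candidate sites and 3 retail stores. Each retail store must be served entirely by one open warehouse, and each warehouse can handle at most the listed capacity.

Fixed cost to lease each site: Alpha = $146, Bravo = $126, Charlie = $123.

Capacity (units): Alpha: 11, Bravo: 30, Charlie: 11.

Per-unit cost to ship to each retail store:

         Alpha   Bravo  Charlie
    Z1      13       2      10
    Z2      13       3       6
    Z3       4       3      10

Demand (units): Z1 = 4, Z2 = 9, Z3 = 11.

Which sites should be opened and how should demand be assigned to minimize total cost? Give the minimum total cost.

Minimum total cost: 194

Open {Bravo}: Z1→Bravo 2·4=8, Z2→Bravo 3·9=27, Z3→Bravo 3·11=33.
Loads: Bravo carries 24/30. Service 68; fixed 126; total 194.
Next best feasible plan costs 317.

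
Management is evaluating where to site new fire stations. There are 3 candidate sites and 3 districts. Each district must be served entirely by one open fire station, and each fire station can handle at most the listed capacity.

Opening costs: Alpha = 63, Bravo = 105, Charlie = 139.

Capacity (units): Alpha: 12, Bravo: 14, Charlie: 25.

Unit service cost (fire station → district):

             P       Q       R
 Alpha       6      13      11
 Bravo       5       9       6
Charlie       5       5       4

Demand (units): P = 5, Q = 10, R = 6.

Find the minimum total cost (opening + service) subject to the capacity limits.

Open {Charlie}: P→Charlie 5·5=25, Q→Charlie 5·10=50, R→Charlie 4·6=24.
Loads: Charlie carries 21/25. Service 99; fixed 139; total 238.
Next best feasible plan costs 301.

Minimum total cost: 238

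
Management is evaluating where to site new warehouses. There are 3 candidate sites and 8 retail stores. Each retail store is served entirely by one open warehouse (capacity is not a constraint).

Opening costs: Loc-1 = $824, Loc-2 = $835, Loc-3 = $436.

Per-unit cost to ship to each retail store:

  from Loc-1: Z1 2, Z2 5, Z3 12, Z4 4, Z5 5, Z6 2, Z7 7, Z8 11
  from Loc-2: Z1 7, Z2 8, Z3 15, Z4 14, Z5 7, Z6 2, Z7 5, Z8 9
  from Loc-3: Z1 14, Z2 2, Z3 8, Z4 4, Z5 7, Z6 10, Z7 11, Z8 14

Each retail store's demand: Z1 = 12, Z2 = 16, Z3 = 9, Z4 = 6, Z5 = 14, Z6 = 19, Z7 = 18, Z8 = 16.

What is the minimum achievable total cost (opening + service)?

Minimum total cost: 1442

For any fixed open set, each retail store goes to its cheapest open site; total = fixed + service.
{Loc-3}: Z1→Loc-3 14·12=168, Z2→Loc-3 2·16=32, Z3→Loc-3 8·9=72, Z4→Loc-3 4·6=24, Z5→Loc-3 7·14=98, Z6→Loc-3 10·19=190, Z7→Loc-3 11·18=198, Z8→Loc-3 14·16=224. Service 1006; fixed 436; total 1442.
{Loc-1}: service 646 + fixed 824 = 1470
{Loc-2}: Z1→Loc-2 7·12=84, Z2→Loc-2 8·16=128, Z3→Loc-2 15·9=135, Z4→Loc-2 14·6=84, Z5→Loc-2 7·14=98, Z6→Loc-2 2·19=38, Z7→Loc-2 5·18=90, Z8→Loc-2 9·16=144. Service 801; fixed 835; total 1636.
{Loc-1, Loc-2, Loc-3}: service 494 + fixed 2095 = 2589
No other subset beats 1442.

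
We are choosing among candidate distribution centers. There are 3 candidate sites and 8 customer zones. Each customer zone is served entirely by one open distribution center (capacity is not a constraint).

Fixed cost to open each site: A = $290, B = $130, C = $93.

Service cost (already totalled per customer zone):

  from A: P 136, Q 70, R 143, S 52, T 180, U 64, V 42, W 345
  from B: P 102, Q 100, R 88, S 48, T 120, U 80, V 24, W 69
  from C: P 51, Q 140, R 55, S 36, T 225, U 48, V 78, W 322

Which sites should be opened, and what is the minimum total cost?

Open B and C; minimum total cost 726.

For any fixed open set, each customer zone goes to its cheapest open site; total = fixed + service.
{B, C}: P→C 51, Q→B 100, R→C 55, S→C 36, T→B 120, U→C 48, V→B 24, W→B 69. Service 503; fixed 223; total 726.
{B}: P→B 102, Q→B 100, R→B 88, S→B 48, T→B 120, U→B 80, V→B 24, W→B 69. Service 631; fixed 130; total 761.
{A, B, C}: P→C 51, Q→A 70, R→C 55, S→C 36, T→B 120, U→C 48, V→B 24, W→B 69. Service 473; fixed 513; total 986.
{C}: service 955 + fixed 93 = 1048
No other subset beats 726.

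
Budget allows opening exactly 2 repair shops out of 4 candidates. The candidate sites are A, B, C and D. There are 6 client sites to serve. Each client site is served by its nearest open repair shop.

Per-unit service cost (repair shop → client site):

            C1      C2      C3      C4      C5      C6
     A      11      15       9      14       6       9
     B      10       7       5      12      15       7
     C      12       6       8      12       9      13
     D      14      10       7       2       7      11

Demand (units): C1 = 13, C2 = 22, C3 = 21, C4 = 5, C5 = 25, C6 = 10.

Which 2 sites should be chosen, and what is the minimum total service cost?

Choose B and D; total service cost 644.

With exactly 2 open, each client site uses its cheapest among the chosen.
{B, D}: C1→B 10·13=130, C2→B 7·22=154, C3→B 5·21=105, C4→D 2·5=10, C5→D 7·25=175, C6→B 7·10=70. Service cost 644.
{A, B}: service cost 669
{B, C}: service cost 722
Among all 6 size-2 choices, {B, D} is lowest.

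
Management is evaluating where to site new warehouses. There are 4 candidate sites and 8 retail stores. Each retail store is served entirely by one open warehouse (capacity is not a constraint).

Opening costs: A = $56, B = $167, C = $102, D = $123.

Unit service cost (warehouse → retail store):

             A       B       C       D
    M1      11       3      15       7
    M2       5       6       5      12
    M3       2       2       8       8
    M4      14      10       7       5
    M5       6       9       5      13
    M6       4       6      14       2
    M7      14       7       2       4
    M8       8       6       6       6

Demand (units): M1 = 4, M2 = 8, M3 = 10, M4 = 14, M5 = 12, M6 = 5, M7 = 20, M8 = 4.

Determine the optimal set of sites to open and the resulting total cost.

Open A and C; minimum total cost 504.

For any fixed open set, each retail store goes to its cheapest open site; total = fixed + service.
{A, C}: M1→A 11·4=44, M2→A 5·8=40, M3→A 2·10=20, M4→C 7·14=98, M5→C 5·12=60, M6→A 4·5=20, M7→C 2·20=40, M8→C 6·4=24. Service 346; fixed 158; total 504.
{A, D}: service 344 + fixed 179 = 523
{A, C, D}: service 292 + fixed 281 = 573
{A, B, C, D}: service 276 + fixed 448 = 724
No other subset beats 504.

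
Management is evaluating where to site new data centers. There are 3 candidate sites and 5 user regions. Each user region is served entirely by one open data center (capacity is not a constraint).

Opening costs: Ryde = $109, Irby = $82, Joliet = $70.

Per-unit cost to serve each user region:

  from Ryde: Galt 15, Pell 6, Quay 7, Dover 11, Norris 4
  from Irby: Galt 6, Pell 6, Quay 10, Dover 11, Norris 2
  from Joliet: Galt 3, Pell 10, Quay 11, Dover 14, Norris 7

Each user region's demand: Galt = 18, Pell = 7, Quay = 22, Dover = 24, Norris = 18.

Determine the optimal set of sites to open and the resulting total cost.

For any fixed open set, each user region goes to its cheapest open site; total = fixed + service.
{Irby}: Galt→Irby 6·18=108, Pell→Irby 6·7=42, Quay→Irby 10·22=220, Dover→Irby 11·24=264, Norris→Irby 2·18=36. Service 670; fixed 82; total 752.
{Ryde, Joliet}: service 586 + fixed 179 = 765
{Irby, Joliet}: Galt→Joliet 3·18=54, Pell→Irby 6·7=42, Quay→Irby 10·22=220, Dover→Irby 11·24=264, Norris→Irby 2·18=36. Service 616; fixed 152; total 768.
{Ryde, Irby, Joliet}: service 550 + fixed 261 = 811
No other subset beats 752.

Open Irby only; minimum total cost 752.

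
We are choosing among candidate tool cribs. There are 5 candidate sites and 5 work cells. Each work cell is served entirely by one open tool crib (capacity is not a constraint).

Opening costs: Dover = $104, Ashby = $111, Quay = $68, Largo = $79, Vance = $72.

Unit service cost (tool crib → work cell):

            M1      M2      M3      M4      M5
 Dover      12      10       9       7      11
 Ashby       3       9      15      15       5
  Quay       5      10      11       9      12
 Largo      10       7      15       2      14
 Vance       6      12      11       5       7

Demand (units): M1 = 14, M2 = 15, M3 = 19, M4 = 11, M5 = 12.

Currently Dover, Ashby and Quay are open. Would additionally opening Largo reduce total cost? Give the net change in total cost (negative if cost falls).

Yes — net change −6 (cost falls by 6).

Current service cost with {Dover, Ashby, Quay}: 485.
Adding Largo: each work cell re-picks its cheapest; new service cost 400, saving 85.
Extra fixed cost: 79. Net change = 79 − 85 = -6.
(Totals: 768 → 762.)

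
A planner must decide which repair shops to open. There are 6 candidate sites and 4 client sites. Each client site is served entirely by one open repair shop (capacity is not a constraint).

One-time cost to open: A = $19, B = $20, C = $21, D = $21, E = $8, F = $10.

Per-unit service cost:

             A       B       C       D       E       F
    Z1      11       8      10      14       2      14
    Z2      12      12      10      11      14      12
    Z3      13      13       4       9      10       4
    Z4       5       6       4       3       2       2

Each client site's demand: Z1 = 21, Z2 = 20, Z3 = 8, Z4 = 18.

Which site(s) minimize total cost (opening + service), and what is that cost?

Open C and E; minimum total cost 339.

For any fixed open set, each client site goes to its cheapest open site; total = fixed + service.
{C, E}: Z1→E 2·21=42, Z2→C 10·20=200, Z3→C 4·8=32, Z4→E 2·18=36. Service 310; fixed 29; total 339.
{C, E, F}: Z1→E 2·21=42, Z2→C 10·20=200, Z3→C 4·8=32, Z4→E 2·18=36. Service 310; fixed 39; total 349.
{A, C, E}: Z1→E 2·21=42, Z2→C 10·20=200, Z3→C 4·8=32, Z4→E 2·18=36. Service 310; fixed 48; total 358.
{A, B, C, D, E, F}: service 310 + fixed 99 = 409
No other subset beats 339.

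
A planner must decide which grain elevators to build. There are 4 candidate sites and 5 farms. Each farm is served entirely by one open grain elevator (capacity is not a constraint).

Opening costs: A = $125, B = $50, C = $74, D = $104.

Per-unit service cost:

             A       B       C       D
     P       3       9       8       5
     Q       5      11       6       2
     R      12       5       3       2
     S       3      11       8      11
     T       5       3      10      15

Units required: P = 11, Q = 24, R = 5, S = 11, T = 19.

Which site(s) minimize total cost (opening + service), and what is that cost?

For any fixed open set, each farm goes to its cheapest open site; total = fixed + service.
{A, B}: P→A 3·11=33, Q→A 5·24=120, R→B 5·5=25, S→A 3·11=33, T→B 3·19=57. Service 268; fixed 175; total 443.
{B, D}: P→D 5·11=55, Q→D 2·24=48, R→D 2·5=10, S→B 11·11=121, T→B 3·19=57. Service 291; fixed 154; total 445.
{A, D}: service 219 + fixed 229 = 448
{A, B, C, D}: P→A 3·11=33, Q→D 2·24=48, R→D 2·5=10, S→A 3·11=33, T→B 3·19=57. Service 181; fixed 353; total 534.
No other subset beats 443.

Open A and B; minimum total cost 443.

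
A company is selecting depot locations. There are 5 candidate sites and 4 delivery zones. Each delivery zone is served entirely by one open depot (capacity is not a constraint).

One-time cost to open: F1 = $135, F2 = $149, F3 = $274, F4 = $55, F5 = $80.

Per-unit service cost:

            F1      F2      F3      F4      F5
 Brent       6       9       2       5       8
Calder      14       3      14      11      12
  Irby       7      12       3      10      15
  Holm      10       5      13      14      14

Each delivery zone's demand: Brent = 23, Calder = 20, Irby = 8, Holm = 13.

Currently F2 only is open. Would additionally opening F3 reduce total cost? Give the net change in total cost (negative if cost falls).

Current service cost with {F2}: 428.
Adding F3: each delivery zone re-picks its cheapest; new service cost 195, saving 233.
Extra fixed cost: 274. Net change = 274 − 233 = 41.
(Totals: 577 → 618.)

No — net change +41 (cost rises by 41).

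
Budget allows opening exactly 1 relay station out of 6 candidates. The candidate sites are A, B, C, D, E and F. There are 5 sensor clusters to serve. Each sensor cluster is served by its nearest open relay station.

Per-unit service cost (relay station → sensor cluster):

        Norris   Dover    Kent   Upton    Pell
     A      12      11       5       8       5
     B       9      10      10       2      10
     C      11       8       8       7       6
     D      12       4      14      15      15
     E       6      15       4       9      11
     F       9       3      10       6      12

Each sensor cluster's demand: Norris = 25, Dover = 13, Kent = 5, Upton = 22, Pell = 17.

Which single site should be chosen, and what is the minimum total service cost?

Choose B only; total service cost 619.

With exactly 1 open, each sensor cluster uses its cheapest among the chosen.
{B}: Norris→B 9·25=225, Dover→B 10·13=130, Kent→B 10·5=50, Upton→B 2·22=44, Pell→B 10·17=170. Service cost 619.
{F}: service cost 650
{C}: service cost 675
Among all 6 size-1 choices, {B} is lowest.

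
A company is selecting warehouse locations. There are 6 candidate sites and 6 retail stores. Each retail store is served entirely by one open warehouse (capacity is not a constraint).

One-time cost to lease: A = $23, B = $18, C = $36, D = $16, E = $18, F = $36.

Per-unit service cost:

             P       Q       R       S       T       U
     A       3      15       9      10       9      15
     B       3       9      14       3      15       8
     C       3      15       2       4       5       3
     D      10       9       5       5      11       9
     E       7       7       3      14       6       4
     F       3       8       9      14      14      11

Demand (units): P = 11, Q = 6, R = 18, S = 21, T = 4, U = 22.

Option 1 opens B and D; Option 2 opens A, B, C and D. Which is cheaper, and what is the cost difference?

Option 2 is cheaper by 129.

Option 1: {B, D}: P→B 3·11=33, Q→B 9·6=54, R→D 5·18=90, S→B 3·21=63, T→D 11·4=44, U→B 8·22=176. Service 460; fixed 34; total 494.
Option 2: {A, B, C, D}: P→A 3·11=33, Q→B 9·6=54, R→C 2·18=36, S→B 3·21=63, T→C 5·4=20, U→C 3·22=66. Service 272; fixed 93; total 365.
Difference: |494 − 365| = 129.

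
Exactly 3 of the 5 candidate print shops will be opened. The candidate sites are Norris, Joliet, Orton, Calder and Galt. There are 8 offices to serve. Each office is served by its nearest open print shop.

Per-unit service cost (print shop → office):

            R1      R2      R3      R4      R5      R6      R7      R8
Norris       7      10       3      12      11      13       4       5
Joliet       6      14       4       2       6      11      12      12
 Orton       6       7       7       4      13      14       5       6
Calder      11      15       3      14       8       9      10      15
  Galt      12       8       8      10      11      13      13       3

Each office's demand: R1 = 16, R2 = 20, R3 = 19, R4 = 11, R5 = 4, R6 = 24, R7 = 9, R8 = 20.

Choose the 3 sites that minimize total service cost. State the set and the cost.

With exactly 3 open, each office uses its cheapest among the chosen.
{Orton, Calder, Galt}: R1→Orton 6·16=96, R2→Orton 7·20=140, R3→Calder 3·19=57, R4→Orton 4·11=44, R5→Calder 8·4=32, R6→Calder 9·24=216, R7→Orton 5·9=45, R8→Galt 3·20=60. Service cost 690.
{Norris, Joliet, Galt}: service cost 719
{Joliet, Orton, Calder}: service cost 720
Among all 10 size-3 choices, {Orton, Calder, Galt} is lowest.

Choose Orton, Calder and Galt; total service cost 690.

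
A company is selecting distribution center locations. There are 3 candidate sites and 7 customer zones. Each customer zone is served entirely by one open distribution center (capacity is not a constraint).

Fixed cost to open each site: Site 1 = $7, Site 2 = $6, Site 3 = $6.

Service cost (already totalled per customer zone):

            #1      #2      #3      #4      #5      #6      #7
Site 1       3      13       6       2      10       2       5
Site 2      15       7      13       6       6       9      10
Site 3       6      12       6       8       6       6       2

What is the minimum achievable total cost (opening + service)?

Minimum total cost: 44

For any fixed open set, each customer zone goes to its cheapest open site; total = fixed + service.
{Site 1, Site 2}: #1→Site 1 3, #2→Site 2 7, #3→Site 1 6, #4→Site 1 2, #5→Site 2 6, #6→Site 1 2, #7→Site 1 5. Service 31; fixed 13; total 44.
{Site 1, Site 3}: service 33 + fixed 13 = 46
{Site 1, Site 2, Site 3}: service 28 + fixed 19 = 47
{Site 2}: service 66 + fixed 6 = 72
(All 7 nonempty subsets were checked; Site 1 and Site 2 is lowest.)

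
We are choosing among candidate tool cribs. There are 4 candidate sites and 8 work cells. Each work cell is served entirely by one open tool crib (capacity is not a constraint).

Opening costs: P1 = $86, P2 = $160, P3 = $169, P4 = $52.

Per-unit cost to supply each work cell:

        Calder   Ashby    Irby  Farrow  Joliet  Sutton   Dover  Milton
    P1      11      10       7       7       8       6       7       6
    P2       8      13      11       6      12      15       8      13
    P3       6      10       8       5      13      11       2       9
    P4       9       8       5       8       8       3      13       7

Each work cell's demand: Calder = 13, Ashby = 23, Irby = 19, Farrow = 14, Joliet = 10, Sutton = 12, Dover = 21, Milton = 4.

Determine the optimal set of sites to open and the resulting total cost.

Open P3 and P4; minimum total cost 834.

For any fixed open set, each work cell goes to its cheapest open site; total = fixed + service.
{P3, P4}: Calder→P3 6·13=78, Ashby→P4 8·23=184, Irby→P4 5·19=95, Farrow→P3 5·14=70, Joliet→P4 8·10=80, Sutton→P4 3·12=36, Dover→P3 2·21=42, Milton→P4 7·4=28. Service 613; fixed 221; total 834.
{P1, P3, P4}: Calder→P3 6·13=78, Ashby→P4 8·23=184, Irby→P4 5·19=95, Farrow→P3 5·14=70, Joliet→P1 8·10=80, Sutton→P4 3·12=36, Dover→P3 2·21=42, Milton→P1 6·4=24. Service 609; fixed 307; total 916.
{P1, P4}: service 781 + fixed 138 = 919
{P1, P2, P3, P4}: Calder→P3 6·13=78, Ashby→P4 8·23=184, Irby→P4 5·19=95, Farrow→P3 5·14=70, Joliet→P1 8·10=80, Sutton→P4 3·12=36, Dover→P3 2·21=42, Milton→P1 6·4=24. Service 609; fixed 467; total 1076.
No other subset beats 834.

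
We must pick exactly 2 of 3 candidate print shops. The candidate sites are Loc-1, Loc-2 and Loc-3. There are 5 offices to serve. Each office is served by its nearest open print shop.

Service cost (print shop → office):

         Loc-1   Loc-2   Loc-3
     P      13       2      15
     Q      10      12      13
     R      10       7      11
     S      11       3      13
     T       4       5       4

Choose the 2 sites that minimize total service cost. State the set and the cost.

With exactly 2 open, each office uses its cheapest among the chosen.
{Loc-1, Loc-2}: P→Loc-2 2, Q→Loc-1 10, R→Loc-2 7, S→Loc-2 3, T→Loc-1 4. Service cost 26.
{Loc-2, Loc-3}: service cost 28
{Loc-1, Loc-3}: service cost 48
Among all 3 size-2 choices, {Loc-1, Loc-2} is lowest.

Choose Loc-1 and Loc-2; total service cost 26.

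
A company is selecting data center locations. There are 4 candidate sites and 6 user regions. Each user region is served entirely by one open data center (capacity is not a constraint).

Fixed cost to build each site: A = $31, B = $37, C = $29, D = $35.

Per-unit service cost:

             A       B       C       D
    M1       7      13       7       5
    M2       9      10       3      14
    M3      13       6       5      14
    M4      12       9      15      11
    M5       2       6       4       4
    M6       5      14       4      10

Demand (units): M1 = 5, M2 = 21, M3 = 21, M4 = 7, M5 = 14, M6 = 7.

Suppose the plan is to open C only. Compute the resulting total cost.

Total cost: 421

Each user region is assigned to its cheapest site among the open ones.
{C}: M1→C 7·5=35, M2→C 3·21=63, M3→C 5·21=105, M4→C 15·7=105, M5→C 4·14=56, M6→C 4·7=28. Service 392; fixed 29; total 421.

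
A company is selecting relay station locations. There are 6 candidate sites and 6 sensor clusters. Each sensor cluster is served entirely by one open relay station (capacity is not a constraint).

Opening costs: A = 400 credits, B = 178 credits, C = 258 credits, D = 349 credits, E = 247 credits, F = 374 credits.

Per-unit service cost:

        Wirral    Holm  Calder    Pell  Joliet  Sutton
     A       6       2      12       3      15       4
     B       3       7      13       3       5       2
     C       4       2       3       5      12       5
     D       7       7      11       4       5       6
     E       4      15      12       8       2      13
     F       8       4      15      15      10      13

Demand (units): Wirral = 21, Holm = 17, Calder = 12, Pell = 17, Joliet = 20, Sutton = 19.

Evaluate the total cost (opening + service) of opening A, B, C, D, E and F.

Total cost: 2068

Each sensor cluster is assigned to its cheapest site among the open ones.
{A, B, C, D, E, F}: Wirral→B 3·21=63, Holm→A 2·17=34, Calder→C 3·12=36, Pell→A 3·17=51, Joliet→E 2·20=40, Sutton→B 2·19=38. Service 262; fixed 1806; total 2068.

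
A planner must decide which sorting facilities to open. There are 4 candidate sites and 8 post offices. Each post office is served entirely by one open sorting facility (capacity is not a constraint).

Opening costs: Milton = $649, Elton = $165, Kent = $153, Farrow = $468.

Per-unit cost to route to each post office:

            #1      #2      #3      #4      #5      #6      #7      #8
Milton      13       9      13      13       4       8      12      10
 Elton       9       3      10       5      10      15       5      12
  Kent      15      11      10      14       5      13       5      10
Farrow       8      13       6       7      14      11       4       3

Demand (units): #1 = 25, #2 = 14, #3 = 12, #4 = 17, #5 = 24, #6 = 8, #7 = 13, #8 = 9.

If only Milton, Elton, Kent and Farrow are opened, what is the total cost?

Each post office is assigned to its cheapest site among the open ones.
{Milton, Elton, Kent, Farrow}: #1→Farrow 8·25=200, #2→Elton 3·14=42, #3→Farrow 6·12=72, #4→Elton 5·17=85, #5→Milton 4·24=96, #6→Milton 8·8=64, #7→Farrow 4·13=52, #8→Farrow 3·9=27. Service 638; fixed 1435; total 2073.

Total cost: 2073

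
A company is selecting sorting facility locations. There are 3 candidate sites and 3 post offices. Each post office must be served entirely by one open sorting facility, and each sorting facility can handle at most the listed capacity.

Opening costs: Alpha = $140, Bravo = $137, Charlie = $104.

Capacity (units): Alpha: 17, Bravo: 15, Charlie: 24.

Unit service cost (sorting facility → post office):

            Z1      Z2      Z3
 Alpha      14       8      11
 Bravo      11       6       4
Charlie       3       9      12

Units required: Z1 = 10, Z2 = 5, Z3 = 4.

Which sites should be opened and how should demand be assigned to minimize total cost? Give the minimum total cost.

Minimum total cost: 227

Open {Charlie}: Z1→Charlie 3·10=30, Z2→Charlie 9·5=45, Z3→Charlie 12·4=48.
Loads: Charlie carries 19/24. Service 123; fixed 104; total 227.
Next best feasible plan costs 317.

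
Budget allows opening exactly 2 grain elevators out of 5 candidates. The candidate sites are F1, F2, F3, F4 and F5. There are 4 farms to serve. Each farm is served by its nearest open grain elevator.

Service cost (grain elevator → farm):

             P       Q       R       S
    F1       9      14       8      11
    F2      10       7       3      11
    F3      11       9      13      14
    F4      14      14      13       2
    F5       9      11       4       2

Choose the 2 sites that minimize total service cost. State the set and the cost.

Choose F2 and F5; total service cost 21.

With exactly 2 open, each farm uses its cheapest among the chosen.
{F2, F5}: P→F5 9, Q→F2 7, R→F2 3, S→F5 2. Service cost 21.
{F2, F4}: service cost 22
{F3, F5}: service cost 24
Among all 10 size-2 choices, {F2, F5} is lowest.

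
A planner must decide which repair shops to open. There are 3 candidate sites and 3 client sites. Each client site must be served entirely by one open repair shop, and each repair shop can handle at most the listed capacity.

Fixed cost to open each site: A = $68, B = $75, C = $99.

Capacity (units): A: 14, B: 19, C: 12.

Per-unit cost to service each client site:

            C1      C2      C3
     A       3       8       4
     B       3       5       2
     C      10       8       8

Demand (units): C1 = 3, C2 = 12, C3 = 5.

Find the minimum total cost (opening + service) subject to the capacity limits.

Minimum total cost: 222

Open {A, B}: C1→A 3·3=9, C2→B 5·12=60, C3→B 2·5=10.
Loads: A carries 3/14, B carries 17/19. Service 79; fixed 143; total 222.
Next best feasible plan costs 232.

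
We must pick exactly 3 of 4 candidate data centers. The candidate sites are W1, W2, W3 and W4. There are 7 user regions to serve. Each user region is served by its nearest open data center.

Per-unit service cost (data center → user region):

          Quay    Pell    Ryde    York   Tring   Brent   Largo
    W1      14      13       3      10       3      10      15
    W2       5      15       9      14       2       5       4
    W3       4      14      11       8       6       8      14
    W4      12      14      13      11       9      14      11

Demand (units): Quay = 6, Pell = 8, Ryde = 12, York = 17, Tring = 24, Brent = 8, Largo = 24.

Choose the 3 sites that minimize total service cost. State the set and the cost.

Choose W1, W2 and W3; total service cost 484.

With exactly 3 open, each user region uses its cheapest among the chosen.
{W1, W2, W3}: Quay→W3 4·6=24, Pell→W1 13·8=104, Ryde→W1 3·12=36, York→W3 8·17=136, Tring→W2 2·24=48, Brent→W2 5·8=40, Largo→W2 4·24=96. Service cost 484.
{W1, W2, W4}: service cost 524
{W2, W3, W4}: service cost 564
Among all 4 size-3 choices, {W1, W2, W3} is lowest.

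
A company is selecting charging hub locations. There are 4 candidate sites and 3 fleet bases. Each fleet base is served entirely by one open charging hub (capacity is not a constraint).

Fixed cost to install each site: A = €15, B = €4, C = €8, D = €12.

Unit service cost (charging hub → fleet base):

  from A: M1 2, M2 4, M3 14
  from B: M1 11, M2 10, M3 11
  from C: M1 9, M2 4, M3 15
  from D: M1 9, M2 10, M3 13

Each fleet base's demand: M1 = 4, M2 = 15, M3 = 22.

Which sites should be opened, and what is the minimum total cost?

Open A and B; minimum total cost 329.

For any fixed open set, each fleet base goes to its cheapest open site; total = fixed + service.
{A, B}: M1→A 2·4=8, M2→A 4·15=60, M3→B 11·22=242. Service 310; fixed 19; total 329.
{A, B, C}: service 310 + fixed 27 = 337
{A, B, D}: service 310 + fixed 31 = 341
{A, B, C, D}: M1→A 2·4=8, M2→A 4·15=60, M3→B 11·22=242. Service 310; fixed 39; total 349.
No other subset beats 329.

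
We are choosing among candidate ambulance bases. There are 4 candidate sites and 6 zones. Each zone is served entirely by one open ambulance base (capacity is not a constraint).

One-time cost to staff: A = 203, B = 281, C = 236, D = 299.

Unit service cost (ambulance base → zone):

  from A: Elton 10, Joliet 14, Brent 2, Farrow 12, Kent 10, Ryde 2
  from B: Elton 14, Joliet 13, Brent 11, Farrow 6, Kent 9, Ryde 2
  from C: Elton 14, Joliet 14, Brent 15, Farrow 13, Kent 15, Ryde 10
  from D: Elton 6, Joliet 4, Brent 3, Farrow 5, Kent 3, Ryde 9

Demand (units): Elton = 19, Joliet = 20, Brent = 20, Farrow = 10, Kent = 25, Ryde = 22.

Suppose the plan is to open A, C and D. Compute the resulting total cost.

Each zone is assigned to its cheapest site among the open ones.
{A, C, D}: Elton→D 6·19=114, Joliet→D 4·20=80, Brent→A 2·20=40, Farrow→D 5·10=50, Kent→D 3·25=75, Ryde→A 2·22=44. Service 403; fixed 738; total 1141.

Total cost: 1141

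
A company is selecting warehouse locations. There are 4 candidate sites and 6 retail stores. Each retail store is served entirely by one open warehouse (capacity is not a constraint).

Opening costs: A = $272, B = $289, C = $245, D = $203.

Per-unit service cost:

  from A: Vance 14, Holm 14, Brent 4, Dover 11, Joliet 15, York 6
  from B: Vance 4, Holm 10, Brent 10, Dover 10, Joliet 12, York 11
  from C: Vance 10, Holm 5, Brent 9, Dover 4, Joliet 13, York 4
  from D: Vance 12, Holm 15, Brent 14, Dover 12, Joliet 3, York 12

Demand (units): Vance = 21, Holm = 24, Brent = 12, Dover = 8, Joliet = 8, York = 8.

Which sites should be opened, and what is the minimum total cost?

For any fixed open set, each retail store goes to its cheapest open site; total = fixed + service.
{C}: Vance→C 10·21=210, Holm→C 5·24=120, Brent→C 9·12=108, Dover→C 4·8=32, Joliet→C 13·8=104, York→C 4·8=32. Service 606; fixed 245; total 851.
{C, D}: service 526 + fixed 448 = 974
{B}: Vance→B 4·21=84, Holm→B 10·24=240, Brent→B 10·12=120, Dover→B 10·8=80, Joliet→B 12·8=96, York→B 11·8=88. Service 708; fixed 289; total 997.
{A, B, C, D}: service 340 + fixed 1009 = 1349
No other subset beats 851.

Open C only; minimum total cost 851.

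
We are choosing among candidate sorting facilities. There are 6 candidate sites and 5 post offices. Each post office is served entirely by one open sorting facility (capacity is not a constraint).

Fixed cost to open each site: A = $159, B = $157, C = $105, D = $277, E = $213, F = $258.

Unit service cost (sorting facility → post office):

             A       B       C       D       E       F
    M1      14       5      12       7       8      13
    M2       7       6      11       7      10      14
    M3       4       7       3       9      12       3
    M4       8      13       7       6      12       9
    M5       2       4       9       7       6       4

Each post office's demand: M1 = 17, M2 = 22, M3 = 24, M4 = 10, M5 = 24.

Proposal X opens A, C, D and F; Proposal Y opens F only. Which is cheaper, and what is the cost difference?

Proposal X: {A, C, D, F}: M1→D 7·17=119, M2→A 7·22=154, M3→C 3·24=72, M4→D 6·10=60, M5→A 2·24=48. Service 453; fixed 799; total 1252.
Proposal Y: {F}: M1→F 13·17=221, M2→F 14·22=308, M3→F 3·24=72, M4→F 9·10=90, M5→F 4·24=96. Service 787; fixed 258; total 1045.
Difference: |1252 − 1045| = 207.

Proposal Y is cheaper by 207.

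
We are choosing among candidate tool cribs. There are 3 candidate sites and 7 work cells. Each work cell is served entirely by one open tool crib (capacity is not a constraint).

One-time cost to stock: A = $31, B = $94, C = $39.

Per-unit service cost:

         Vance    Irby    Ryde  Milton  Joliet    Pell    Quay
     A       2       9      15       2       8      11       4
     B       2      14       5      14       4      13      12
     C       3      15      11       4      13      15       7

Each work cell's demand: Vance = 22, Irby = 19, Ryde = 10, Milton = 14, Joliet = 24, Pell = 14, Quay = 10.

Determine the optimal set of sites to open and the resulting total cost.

Open A and B; minimum total cost 708.

For any fixed open set, each work cell goes to its cheapest open site; total = fixed + service.
{A, B}: Vance→A 2·22=44, Irby→A 9·19=171, Ryde→B 5·10=50, Milton→A 2·14=28, Joliet→B 4·24=96, Pell→A 11·14=154, Quay→A 4·10=40. Service 583; fixed 125; total 708.
{A, B, C}: Vance→A 2·22=44, Irby→A 9·19=171, Ryde→B 5·10=50, Milton→A 2·14=28, Joliet→B 4·24=96, Pell→A 11·14=154, Quay→A 4·10=40. Service 583; fixed 164; total 747.
{A, C}: service 739 + fixed 70 = 809
{A}: Vance→A 2·22=44, Irby→A 9·19=171, Ryde→A 15·10=150, Milton→A 2·14=28, Joliet→A 8·24=192, Pell→A 11·14=154, Quay→A 4·10=40. Service 779; fixed 31; total 810.
(All 7 nonempty subsets were checked; A and B is lowest.)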